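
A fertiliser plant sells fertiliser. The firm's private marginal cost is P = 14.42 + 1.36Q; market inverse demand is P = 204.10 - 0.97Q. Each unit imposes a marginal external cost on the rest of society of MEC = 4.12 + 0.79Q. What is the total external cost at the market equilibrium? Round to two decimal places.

2953.15

Market equilibrium (private): 14.42 + 1.36Q = 204.10 - 0.97Q → Q_m = 81.4077.
Total external cost = ∫₀^{Q_m} (4.12 + 0.79Q) dQ = 4.12×81.4077 + ½×0.79×81.4077² = 2953.1491.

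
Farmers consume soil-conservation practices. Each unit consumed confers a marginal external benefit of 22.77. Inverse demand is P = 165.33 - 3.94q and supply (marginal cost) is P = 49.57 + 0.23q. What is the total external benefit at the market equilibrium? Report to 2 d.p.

632.10

Market equilibrium (private): 49.57 + 0.23q = 165.33 - 3.94q → q_m = 27.7602.
Total external benefit = MEB × q_m = 22.77 × 27.7602 = 632.0998.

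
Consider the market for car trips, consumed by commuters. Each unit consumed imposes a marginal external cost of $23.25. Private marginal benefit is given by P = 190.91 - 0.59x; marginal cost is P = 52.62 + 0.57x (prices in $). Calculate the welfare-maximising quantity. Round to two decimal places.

Social marginal benefit = demand − MEC = 167.66 - 0.59x.
Set SMB = MC: 167.66 - 0.59x = 52.62 + 0.57x → x* = 99.1724.

x* = 99.17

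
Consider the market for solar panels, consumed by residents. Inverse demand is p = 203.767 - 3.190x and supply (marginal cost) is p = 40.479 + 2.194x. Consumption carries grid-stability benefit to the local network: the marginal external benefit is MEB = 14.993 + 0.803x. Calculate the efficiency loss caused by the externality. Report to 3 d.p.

Market equilibrium (private): 40.479 + 2.194x = 203.767 - 3.190x → x_m = 30.3284.
Social marginal benefit = demand + MEB = 218.760 - 2.387x.
Set SMB = MC: 218.760 - 2.387x = 40.479 + 2.194x → x* = 38.9175.
The welfare-loss triangle has base |x_m − x*| and height MEB(x_m) (the vertical gap between SMB and MC is zero at x* and MEB at x_m).
DWL = ½ × 8.5891 × 39.3467 = 168.9764.

DWL = 168.976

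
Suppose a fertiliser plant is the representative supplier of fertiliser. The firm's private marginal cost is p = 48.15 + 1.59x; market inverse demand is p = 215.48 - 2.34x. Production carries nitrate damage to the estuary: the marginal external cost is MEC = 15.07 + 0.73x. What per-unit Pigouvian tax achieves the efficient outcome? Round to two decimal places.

Social marginal cost = private MC + MEC = 63.22 + 2.32x.
Set SMC = demand: 63.22 + 2.32x = 215.48 - 2.34x → x* = 32.6738.
The Pigouvian tax equals MEC at x*: 15.07 + 0.73×32.6738 = 38.9219.

tax = 38.92 per unit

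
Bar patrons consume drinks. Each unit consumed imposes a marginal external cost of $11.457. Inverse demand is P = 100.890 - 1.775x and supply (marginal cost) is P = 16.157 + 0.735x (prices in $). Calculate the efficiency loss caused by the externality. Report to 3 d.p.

DWL = $26.148

Market equilibrium (private): 16.157 + 0.735x = 100.890 - 1.775x → x_m = 33.7582.
Social marginal benefit = demand − MEC = 89.433 - 1.775x.
Set SMB = MC: 89.433 - 1.775x = 16.157 + 0.735x → x* = 29.1936.
The loss is the area between SMB and MC from x* to x_m; with linear curves that's a triangle of height MEC(x_m).
DWL = ½ × 4.5646 × 11.4570 = 26.1483.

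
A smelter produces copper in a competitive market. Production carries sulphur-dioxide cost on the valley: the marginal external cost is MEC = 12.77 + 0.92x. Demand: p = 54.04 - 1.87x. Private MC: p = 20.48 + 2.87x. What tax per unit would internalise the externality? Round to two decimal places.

tax = 16.15 per unit

Social marginal cost = private MC + MEC = 33.25 + 3.79x.
Set SMC = demand: 33.25 + 3.79x = 54.04 - 1.87x → x* = 3.6731.
The Pigouvian tax equals MEC at x*: 12.77 + 0.92×3.6731 = 16.1493.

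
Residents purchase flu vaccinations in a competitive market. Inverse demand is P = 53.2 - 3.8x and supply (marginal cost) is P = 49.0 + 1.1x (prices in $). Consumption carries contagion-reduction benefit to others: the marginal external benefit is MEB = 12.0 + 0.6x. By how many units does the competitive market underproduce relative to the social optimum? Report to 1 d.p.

Market equilibrium (private): 49.0 + 1.1x = 53.2 - 3.8x → x_m = 0.8571.
Social marginal benefit = demand + MEB = 65.2 - 3.2x.
Set SMB = MC: 65.2 - 3.2x = 49.0 + 1.1x → x* = 3.7674.
Gap = |0.8571 − 3.7674| = 2.9103.

2.9 units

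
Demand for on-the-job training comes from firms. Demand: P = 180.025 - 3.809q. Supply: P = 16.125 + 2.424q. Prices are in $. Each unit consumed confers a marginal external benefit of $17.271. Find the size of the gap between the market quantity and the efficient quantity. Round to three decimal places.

Market equilibrium (private): 16.125 + 2.424q = 180.025 - 3.809q → q_m = 26.2955.
Social marginal benefit = demand + MEB = 197.296 - 3.809q.
Set SMB = MC: 197.296 - 3.809q = 16.125 + 2.424q → q* = 29.0664.
Gap = |26.2955 − 29.0664| = 2.7709.

2.771 units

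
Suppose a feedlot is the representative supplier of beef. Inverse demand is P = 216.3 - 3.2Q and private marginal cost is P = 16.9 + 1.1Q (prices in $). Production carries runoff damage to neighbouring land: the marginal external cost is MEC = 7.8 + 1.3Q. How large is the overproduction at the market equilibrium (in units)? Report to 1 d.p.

12.2 units

Market equilibrium (private): 16.9 + 1.1Q = 216.3 - 3.2Q → Q_m = 46.3721.
Social marginal cost = private MC + MEC = 24.7 + 2.4Q.
Set SMC = demand: 24.7 + 2.4Q = 216.3 - 3.2Q → Q* = 34.2143.
Gap = |46.3721 − 34.2143| = 12.1578.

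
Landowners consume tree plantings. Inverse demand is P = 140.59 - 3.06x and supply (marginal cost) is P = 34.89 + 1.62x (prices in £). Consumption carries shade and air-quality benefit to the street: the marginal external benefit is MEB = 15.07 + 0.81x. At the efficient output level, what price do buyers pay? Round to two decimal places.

P = £45.10

Social marginal benefit = demand + MEB = 155.66 - 2.25x.
Set SMB = MC: 155.66 - 2.25x = 34.89 + 1.62x → x* = 31.2067.
Consumer price on the demand curve at x*: 140.59 − 3.06×31.2067 = 45.0975.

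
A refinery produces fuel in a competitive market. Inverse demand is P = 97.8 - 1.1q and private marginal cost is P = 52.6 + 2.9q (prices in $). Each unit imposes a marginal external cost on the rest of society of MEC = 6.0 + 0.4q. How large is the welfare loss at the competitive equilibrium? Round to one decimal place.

DWL = $12.6

Market equilibrium (private): 52.6 + 2.9q = 97.8 - 1.1q → q_m = 11.3000.
Social marginal cost = private MC + MEC = 58.6 + 3.3q.
Set SMC = demand: 58.6 + 3.3q = 97.8 - 1.1q → q* = 8.9091.
The welfare-loss triangle has base |q_m − q*| and height MEC(q_m) (the vertical gap between SMC and demand is zero at q* and MEC at q_m).
DWL = ½ × 2.3909 × 10.5200 = 12.5761.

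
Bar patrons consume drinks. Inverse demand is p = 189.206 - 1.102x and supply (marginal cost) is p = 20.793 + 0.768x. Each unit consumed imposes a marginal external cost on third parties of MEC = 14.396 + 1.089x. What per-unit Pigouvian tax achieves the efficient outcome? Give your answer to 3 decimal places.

Social marginal benefit = demand − MEC = 174.810 - 2.191x.
Set SMB = MC: 174.810 - 2.191x = 20.793 + 0.768x → x* = 52.0504.
The Pigouvian tax equals MEC at x*: 14.396 + 1.089×52.0504 = 71.0789.

tax = 71.079 per unit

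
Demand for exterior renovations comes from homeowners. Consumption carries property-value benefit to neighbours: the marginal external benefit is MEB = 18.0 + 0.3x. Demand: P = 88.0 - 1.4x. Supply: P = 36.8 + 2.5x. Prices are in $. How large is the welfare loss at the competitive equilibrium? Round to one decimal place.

DWL = $66.8

Market equilibrium (private): 36.8 + 2.5x = 88.0 - 1.4x → x_m = 13.1282.
Social marginal benefit = demand + MEB = 106.0 - 1.1x.
Set SMB = MC: 106.0 - 1.1x = 36.8 + 2.5x → x* = 19.2222.
Height of the DWL triangle at x_m is SMB(x_m) − MC(x_m) = MEB(x_m) = 21.9385.
DWL = ½ × 6.0940 × 21.9385 = 66.8466.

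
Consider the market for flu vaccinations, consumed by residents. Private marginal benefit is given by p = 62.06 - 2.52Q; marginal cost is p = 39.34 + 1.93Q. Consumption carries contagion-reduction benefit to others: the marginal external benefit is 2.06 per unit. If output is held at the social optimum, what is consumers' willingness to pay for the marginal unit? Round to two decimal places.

Social marginal benefit = demand + MEB = 64.12 - 2.52Q.
Set SMB = MC: 64.12 - 2.52Q = 39.34 + 1.93Q → Q* = 5.5685.
Consumer price on the demand curve at Q*: 62.06 − 2.52×5.5685 = 48.0274.

P = 48.03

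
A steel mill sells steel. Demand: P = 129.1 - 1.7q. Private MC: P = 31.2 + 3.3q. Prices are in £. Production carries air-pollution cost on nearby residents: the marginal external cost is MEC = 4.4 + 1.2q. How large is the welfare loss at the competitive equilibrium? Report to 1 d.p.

DWL = £62.8

Market equilibrium (private): 31.2 + 3.3q = 129.1 - 1.7q → q_m = 19.5800.
Social marginal cost = private MC + MEC = 35.6 + 4.5q.
Set SMC = demand: 35.6 + 4.5q = 129.1 - 1.7q → q* = 15.0806.
Height of the DWL triangle at q_m is SMC(q_m) − demand(q_m) = MEC(q_m) = 27.8960.
DWL = ½ × 4.4994 × 27.8960 = 62.7576.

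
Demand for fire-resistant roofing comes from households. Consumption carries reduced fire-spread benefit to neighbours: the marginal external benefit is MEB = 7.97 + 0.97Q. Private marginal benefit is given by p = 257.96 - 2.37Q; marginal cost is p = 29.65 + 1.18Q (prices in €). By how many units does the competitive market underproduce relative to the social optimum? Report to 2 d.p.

Market equilibrium (private): 29.65 + 1.18Q = 257.96 - 2.37Q → Q_m = 64.3127.
Social marginal benefit = demand + MEB = 265.93 - 1.40Q.
Set SMB = MC: 265.93 - 1.40Q = 29.65 + 1.18Q → Q* = 91.5814.
Gap = |64.3127 − 91.5814| = 27.2687.

27.27 units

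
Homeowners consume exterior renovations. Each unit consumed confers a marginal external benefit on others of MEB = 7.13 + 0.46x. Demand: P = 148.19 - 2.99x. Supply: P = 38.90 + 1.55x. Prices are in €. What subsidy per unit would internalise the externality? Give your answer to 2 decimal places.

subsidy = €20.26 per unit

Social marginal benefit = demand + MEB = 155.32 - 2.53x.
Set SMB = MC: 155.32 - 2.53x = 38.90 + 1.55x → x* = 28.5343.
The Pigouvian subsidy equals MEB at x*: 7.13 + 0.46×28.5343 = 20.2558.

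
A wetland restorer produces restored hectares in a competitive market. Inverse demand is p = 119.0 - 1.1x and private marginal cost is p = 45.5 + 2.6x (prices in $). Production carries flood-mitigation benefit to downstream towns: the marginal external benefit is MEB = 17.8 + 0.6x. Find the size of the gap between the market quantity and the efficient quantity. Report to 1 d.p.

9.6 units

Market equilibrium (private): 45.5 + 2.6x = 119.0 - 1.1x → x_m = 19.8649.
Social marginal cost = private MC − MEB = 27.7 + 2.0x.
Set SMC = demand: 27.7 + 2.0x = 119.0 - 1.1x → x* = 29.4516.
Gap = |19.8649 − 29.4516| = 9.5867.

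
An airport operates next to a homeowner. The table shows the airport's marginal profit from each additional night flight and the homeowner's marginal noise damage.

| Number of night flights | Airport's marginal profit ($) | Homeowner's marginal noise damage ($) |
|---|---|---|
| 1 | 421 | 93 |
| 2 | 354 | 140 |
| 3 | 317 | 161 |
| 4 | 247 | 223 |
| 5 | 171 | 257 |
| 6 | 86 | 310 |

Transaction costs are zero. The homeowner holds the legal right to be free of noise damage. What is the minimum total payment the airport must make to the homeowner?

$617

Efficient level: marginal profit ≥ marginal noise damage through level 4, so k* = 4.
With the homeowner holding the right, the airport must at least compensate total damage at k*: 93 + 140 + 161 + 223 = 617.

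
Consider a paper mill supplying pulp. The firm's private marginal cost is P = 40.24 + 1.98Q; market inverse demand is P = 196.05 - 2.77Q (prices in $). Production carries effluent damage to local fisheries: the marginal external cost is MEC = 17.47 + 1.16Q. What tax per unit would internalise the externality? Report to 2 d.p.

tax = $44.62 per unit

Social marginal cost = private MC + MEC = 57.71 + 3.14Q.
Set SMC = demand: 57.71 + 3.14Q = 196.05 - 2.77Q → Q* = 23.4078.
The Pigouvian tax equals MEC at Q*: 17.47 + 1.16×23.4078 = 44.6230.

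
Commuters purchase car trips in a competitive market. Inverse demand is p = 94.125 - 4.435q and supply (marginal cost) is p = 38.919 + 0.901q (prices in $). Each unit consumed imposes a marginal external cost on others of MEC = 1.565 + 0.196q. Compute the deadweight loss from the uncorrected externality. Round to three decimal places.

DWL = $1.167

Market equilibrium (private): 38.919 + 0.901q = 94.125 - 4.435q → q_m = 10.3460.
Social marginal benefit = demand − MEC = 92.560 - 4.631q.
Set SMB = MC: 92.560 - 4.631q = 38.919 + 0.901q → q* = 9.6965.
Between q* and q_m the wedge MC − SMB runs linearly from 0 to MEC(q_m), so the loss is a triangle.
DWL = ½ × 0.6495 × 3.5928 = 1.1668.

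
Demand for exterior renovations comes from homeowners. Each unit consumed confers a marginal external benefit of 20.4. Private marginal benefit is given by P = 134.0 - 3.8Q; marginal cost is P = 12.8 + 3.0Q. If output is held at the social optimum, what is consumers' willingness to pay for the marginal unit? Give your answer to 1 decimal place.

Social marginal benefit = demand + MEB = 154.4 - 3.8Q.
Set SMB = MC: 154.4 - 3.8Q = 12.8 + 3.0Q → Q* = 20.8235.
Consumer price on the demand curve at Q*: 134.0 − 3.8×20.8235 = 54.8707.

P = 54.9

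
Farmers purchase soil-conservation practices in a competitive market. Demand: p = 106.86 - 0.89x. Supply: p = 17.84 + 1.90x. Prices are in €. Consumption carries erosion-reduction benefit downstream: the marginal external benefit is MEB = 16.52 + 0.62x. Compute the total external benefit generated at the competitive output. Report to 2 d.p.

€842.69

Market equilibrium (private): 17.84 + 1.90x = 106.86 - 0.89x → x_m = 31.9068.
Total external benefit = ∫₀^{x_m} (16.52 + 0.62x) dx = 16.52×31.9068 + ½×0.62×31.9068² = 842.6939.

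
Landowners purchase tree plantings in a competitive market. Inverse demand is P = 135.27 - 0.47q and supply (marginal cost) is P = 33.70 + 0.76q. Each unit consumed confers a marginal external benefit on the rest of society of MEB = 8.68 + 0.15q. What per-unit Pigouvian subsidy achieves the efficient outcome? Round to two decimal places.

Social marginal benefit = demand + MEB = 143.95 - 0.32q.
Set SMB = MC: 143.95 - 0.32q = 33.70 + 0.76q → q* = 102.0833.
The Pigouvian subsidy equals MEB at q*: 8.68 + 0.15×102.0833 = 23.9925.

subsidy = 23.99 per unit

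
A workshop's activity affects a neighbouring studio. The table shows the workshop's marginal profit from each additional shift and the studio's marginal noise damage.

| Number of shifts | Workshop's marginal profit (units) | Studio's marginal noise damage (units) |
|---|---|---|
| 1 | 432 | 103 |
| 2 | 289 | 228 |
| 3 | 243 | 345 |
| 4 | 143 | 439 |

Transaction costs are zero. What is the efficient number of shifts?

2

Bargaining reaches the level where marginal profit last exceeds marginal noise damage.
That holds through level 2 (289 ≥ 228) but not at 3 (243 < 345).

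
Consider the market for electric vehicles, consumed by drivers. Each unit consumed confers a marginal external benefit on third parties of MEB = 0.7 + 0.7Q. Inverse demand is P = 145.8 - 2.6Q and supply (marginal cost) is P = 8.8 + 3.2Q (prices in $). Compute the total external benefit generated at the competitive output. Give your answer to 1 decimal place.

$211.8

Market equilibrium (private): 8.8 + 3.2Q = 145.8 - 2.6Q → Q_m = 23.6207.
Total external benefit = ∫₀^{Q_m} (0.7 + 0.7Q) dQ = 0.7×23.6207 + ½×0.7×23.6207² = 211.8126.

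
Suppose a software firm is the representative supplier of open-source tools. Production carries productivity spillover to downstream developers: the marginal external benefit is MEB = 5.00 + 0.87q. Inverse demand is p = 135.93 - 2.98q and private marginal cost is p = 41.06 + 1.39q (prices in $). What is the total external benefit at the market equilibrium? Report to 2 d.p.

$313.56

Market equilibrium (private): 41.06 + 1.39q = 135.93 - 2.98q → q_m = 21.7094.
Total external benefit = ∫₀^{q_m} (5.00 + 0.87q) dq = 5.00×21.7094 + ½×0.87×21.7094² = 313.5617.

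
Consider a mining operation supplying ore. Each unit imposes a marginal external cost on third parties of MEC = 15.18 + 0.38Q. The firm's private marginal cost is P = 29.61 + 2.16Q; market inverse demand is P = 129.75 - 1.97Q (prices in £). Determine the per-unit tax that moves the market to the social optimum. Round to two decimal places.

tax = £22.34 per unit

Social marginal cost = private MC + MEC = 44.79 + 2.54Q.
Set SMC = demand: 44.79 + 2.54Q = 129.75 - 1.97Q → Q* = 18.8381.
The Pigouvian tax equals MEC at Q*: 15.18 + 0.38×18.8381 = 22.3385.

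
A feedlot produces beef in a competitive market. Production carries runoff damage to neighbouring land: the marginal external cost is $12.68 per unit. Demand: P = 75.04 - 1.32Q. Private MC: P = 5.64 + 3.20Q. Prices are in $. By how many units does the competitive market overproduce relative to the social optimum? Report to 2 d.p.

2.81 units

Market equilibrium (private): 5.64 + 3.20Q = 75.04 - 1.32Q → Q_m = 15.3540.
Social marginal cost = private MC + MEC = 18.32 + 3.20Q.
Set SMC = demand: 18.32 + 3.20Q = 75.04 - 1.32Q → Q* = 12.5487.
Gap = |15.3540 − 12.5487| = 2.8053.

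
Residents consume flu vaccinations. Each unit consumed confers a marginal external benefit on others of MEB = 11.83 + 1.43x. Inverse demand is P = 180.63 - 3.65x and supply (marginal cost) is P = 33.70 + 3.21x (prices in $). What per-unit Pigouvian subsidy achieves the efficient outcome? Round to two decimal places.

Social marginal benefit = demand + MEB = 192.46 - 2.22x.
Set SMB = MC: 192.46 - 2.22x = 33.70 + 3.21x → x* = 29.2376.
The Pigouvian subsidy equals MEB at x*: 11.83 + 1.43×29.2376 = 53.6398.

subsidy = $53.64 per unit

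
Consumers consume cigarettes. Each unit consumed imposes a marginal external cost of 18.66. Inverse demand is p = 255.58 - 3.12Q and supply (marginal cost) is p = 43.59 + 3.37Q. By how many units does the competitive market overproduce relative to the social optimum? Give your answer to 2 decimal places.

2.88 units

Market equilibrium (private): 43.59 + 3.37Q = 255.58 - 3.12Q → Q_m = 32.6641.
Social marginal benefit = demand − MEC = 236.92 - 3.12Q.
Set SMB = MC: 236.92 - 3.12Q = 43.59 + 3.37Q → Q* = 29.7889.
Gap = |32.6641 − 29.7889| = 2.8752.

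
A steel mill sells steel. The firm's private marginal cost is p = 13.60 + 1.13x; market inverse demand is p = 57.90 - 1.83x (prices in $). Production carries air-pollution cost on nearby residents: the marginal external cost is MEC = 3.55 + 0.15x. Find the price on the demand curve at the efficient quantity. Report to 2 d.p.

Social marginal cost = private MC + MEC = 17.15 + 1.28x.
Set SMC = demand: 17.15 + 1.28x = 57.90 - 1.83x → x* = 13.1029.
Consumer price on the demand curve at x*: 57.90 − 1.83×13.1029 = 33.9217.

P = $33.92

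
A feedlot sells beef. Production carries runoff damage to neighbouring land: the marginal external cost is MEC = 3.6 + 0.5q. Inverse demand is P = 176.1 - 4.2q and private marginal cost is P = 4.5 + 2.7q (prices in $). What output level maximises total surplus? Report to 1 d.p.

q* = 22.7

Social marginal cost = private MC + MEC = 8.1 + 3.2q.
Set SMC = demand: 8.1 + 3.2q = 176.1 - 4.2q → q* = 22.7027.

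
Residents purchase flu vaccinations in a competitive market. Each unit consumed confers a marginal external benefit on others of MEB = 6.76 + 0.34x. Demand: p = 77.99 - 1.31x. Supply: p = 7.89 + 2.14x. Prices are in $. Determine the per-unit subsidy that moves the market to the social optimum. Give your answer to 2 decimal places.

Social marginal benefit = demand + MEB = 84.75 - 0.97x.
Set SMB = MC: 84.75 - 0.97x = 7.89 + 2.14x → x* = 24.7138.
The Pigouvian subsidy equals MEB at x*: 6.76 + 0.34×24.7138 = 15.1627.

subsidy = $15.16 per unit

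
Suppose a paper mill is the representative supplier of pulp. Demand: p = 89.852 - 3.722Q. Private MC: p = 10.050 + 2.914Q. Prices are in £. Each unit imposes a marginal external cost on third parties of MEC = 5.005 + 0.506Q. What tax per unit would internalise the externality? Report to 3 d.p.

Social marginal cost = private MC + MEC = 15.055 + 3.420Q.
Set SMC = demand: 15.055 + 3.420Q = 89.852 - 3.722Q → Q* = 10.4728.
The Pigouvian tax equals MEC at Q*: 5.005 + 0.506×10.4728 = 10.3042.

tax = £10.304 per unit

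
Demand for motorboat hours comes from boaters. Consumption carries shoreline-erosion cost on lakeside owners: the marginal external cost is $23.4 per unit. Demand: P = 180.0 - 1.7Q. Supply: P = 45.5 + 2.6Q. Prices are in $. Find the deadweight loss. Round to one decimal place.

DWL = $63.7

Market equilibrium (private): 45.5 + 2.6Q = 180.0 - 1.7Q → Q_m = 31.2791.
Social marginal benefit = demand − MEC = 156.6 - 1.7Q.
Set SMB = MC: 156.6 - 1.7Q = 45.5 + 2.6Q → Q* = 25.8372.
Height of the DWL triangle at Q_m is MC(Q_m) − SMB(Q_m) = MEC(Q_m) = 23.4000.
DWL = ½ × 5.4419 × 23.4000 = 63.6702.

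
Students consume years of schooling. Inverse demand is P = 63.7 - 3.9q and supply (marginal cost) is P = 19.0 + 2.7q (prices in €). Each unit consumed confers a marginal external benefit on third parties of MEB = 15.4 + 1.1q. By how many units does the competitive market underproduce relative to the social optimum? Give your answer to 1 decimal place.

4.2 units

Market equilibrium (private): 19.0 + 2.7q = 63.7 - 3.9q → q_m = 6.7727.
Social marginal benefit = demand + MEB = 79.1 - 2.8q.
Set SMB = MC: 79.1 - 2.8q = 19.0 + 2.7q → q* = 10.9273.
Gap = |6.7727 − 10.9273| = 4.1546.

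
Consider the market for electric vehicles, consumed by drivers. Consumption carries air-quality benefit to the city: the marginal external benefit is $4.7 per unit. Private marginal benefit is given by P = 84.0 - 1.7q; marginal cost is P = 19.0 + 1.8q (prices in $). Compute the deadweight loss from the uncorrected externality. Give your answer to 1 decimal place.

DWL = $3.2

Market equilibrium (private): 19.0 + 1.8q = 84.0 - 1.7q → q_m = 18.5714.
Social marginal benefit = demand + MEB = 88.7 - 1.7q.
Set SMB = MC: 88.7 - 1.7q = 19.0 + 1.8q → q* = 19.9143.
Height of the DWL triangle at q_m is SMB(q_m) − MC(q_m) = MEB(q_m) = 4.7000.
DWL = ½ × 1.3429 × 4.7000 = 3.1558.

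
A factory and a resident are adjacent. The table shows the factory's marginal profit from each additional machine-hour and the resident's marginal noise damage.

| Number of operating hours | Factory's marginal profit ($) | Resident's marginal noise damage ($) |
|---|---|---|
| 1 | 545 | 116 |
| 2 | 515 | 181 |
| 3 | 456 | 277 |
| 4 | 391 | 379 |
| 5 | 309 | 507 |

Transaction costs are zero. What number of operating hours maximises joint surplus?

Bargaining reaches the level where marginal profit last exceeds marginal noise damage.
That holds through level 4 (391 ≥ 379) but not at 5 (309 < 507).

4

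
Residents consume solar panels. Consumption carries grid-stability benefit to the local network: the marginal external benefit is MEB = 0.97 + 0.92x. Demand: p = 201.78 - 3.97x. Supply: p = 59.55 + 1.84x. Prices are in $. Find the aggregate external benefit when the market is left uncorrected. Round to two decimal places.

$299.41

Market equilibrium (private): 59.55 + 1.84x = 201.78 - 3.97x → x_m = 24.4802.
Total external benefit = ∫₀^{x_m} (0.97 + 0.92x) dx = 0.97×24.4802 + ½×0.92×24.4802² = 299.4147.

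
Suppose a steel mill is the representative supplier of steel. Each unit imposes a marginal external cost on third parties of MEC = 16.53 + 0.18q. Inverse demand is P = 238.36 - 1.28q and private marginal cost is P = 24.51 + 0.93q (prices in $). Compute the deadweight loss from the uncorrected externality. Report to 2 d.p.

DWL = $241.10

Market equilibrium (private): 24.51 + 0.93q = 238.36 - 1.28q → q_m = 96.7647.
Social marginal cost = private MC + MEC = 41.04 + 1.11q.
Set SMC = demand: 41.04 + 1.11q = 238.36 - 1.28q → q* = 82.5607.
The welfare-loss triangle has base |q_m − q*| and height MEC(q_m) (the vertical gap between SMC and demand is zero at q* and MEC at q_m).
DWL = ½ × 14.2040 × 33.9476 = 241.0959.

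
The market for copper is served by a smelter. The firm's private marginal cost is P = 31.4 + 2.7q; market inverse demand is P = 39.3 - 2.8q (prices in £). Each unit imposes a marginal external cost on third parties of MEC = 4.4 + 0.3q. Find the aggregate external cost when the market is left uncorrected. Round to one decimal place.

£6.6

Market equilibrium (private): 31.4 + 2.7q = 39.3 - 2.8q → q_m = 1.4364.
Total external cost = ∫₀^{q_m} (4.4 + 0.3q) dq = 4.4×1.4364 + ½×0.3×1.4364² = 6.6296.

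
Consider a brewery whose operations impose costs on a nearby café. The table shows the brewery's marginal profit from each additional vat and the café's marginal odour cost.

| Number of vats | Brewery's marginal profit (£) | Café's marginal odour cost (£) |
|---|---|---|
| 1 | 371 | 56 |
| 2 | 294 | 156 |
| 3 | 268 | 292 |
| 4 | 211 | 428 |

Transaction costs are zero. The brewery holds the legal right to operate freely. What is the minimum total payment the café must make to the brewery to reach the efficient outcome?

Left alone the brewery would choose level 4 (marginal profit stays positive).
Efficient level: k* = 2 (marginal profit ≥ marginal odour cost through 2).
The café must at least cover the brewery's forgone profit from cutting 4→2: 268 + 211 = 479.

£479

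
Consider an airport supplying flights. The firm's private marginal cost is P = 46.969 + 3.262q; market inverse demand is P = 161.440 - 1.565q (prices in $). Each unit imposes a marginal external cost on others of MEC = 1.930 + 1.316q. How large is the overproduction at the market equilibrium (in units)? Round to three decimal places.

5.395 units

Market equilibrium (private): 46.969 + 3.262q = 161.440 - 1.565q → q_m = 23.7147.
Social marginal cost = private MC + MEC = 48.899 + 4.578q.
Set SMC = demand: 48.899 + 4.578q = 161.440 - 1.565q → q* = 18.3202.
Gap = |23.7147 − 18.3202| = 5.3945.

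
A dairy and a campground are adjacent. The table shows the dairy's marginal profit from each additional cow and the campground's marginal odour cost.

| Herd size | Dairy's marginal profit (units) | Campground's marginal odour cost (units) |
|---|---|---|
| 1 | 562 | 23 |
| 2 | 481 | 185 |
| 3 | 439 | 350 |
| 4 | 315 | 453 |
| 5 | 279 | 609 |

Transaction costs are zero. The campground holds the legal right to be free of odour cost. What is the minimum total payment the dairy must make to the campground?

Efficient level: marginal profit ≥ marginal odour cost through level 3, so k* = 3.
With the campground holding the right, the dairy must at least compensate total damage at k*: 23 + 185 + 350 = 558.

558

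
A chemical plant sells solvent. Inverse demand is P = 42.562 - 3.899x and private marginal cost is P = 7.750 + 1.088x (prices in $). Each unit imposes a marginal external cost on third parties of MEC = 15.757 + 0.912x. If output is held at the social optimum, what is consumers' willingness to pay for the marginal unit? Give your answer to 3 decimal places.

P = $29.967

Social marginal cost = private MC + MEC = 23.507 + 2.000x.
Set SMC = demand: 23.507 + 2.000x = 42.562 - 3.899x → x* = 3.2302.
Consumer price on the demand curve at x*: 42.562 − 3.899×3.2302 = 29.9675.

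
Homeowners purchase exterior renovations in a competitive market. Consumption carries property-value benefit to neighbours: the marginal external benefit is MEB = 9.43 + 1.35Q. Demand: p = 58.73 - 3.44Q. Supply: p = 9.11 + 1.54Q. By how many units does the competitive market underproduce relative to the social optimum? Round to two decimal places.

Market equilibrium (private): 9.11 + 1.54Q = 58.73 - 3.44Q → Q_m = 9.9639.
Social marginal benefit = demand + MEB = 68.16 - 2.09Q.
Set SMB = MC: 68.16 - 2.09Q = 9.11 + 1.54Q → Q* = 16.2672.
Gap = |9.9639 − 16.2672| = 6.3033.

6.30 units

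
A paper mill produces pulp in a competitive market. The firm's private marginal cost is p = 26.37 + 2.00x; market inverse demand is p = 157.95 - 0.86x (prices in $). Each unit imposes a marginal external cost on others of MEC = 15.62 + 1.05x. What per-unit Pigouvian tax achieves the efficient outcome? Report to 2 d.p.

tax = $46.76 per unit

Social marginal cost = private MC + MEC = 41.99 + 3.05x.
Set SMC = demand: 41.99 + 3.05x = 157.95 - 0.86x → x* = 29.6573.
The Pigouvian tax equals MEC at x*: 15.62 + 1.05×29.6573 = 46.7602.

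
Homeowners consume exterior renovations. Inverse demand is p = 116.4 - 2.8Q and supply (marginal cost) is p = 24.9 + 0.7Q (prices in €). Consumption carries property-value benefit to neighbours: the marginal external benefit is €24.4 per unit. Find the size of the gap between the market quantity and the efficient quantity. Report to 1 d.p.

Market equilibrium (private): 24.9 + 0.7Q = 116.4 - 2.8Q → Q_m = 26.1429.
Social marginal benefit = demand + MEB = 140.8 - 2.8Q.
Set SMB = MC: 140.8 - 2.8Q = 24.9 + 0.7Q → Q* = 33.1143.
Gap = |26.1429 − 33.1143| = 6.9714.

7.0 units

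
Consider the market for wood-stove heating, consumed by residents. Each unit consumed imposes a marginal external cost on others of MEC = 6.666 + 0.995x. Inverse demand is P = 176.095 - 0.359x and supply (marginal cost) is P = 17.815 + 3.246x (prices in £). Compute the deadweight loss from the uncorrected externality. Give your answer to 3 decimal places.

DWL = £275.580

Market equilibrium (private): 17.815 + 3.246x = 176.095 - 0.359x → x_m = 43.9057.
Social marginal benefit = demand − MEC = 169.429 - 1.354x.
Set SMB = MC: 169.429 - 1.354x = 17.815 + 3.246x → x* = 32.9596.
The loss is the area between SMB and MC from x* to x_m; with linear curves that's a triangle of height MEC(x_m).
DWL = ½ × 10.9461 × 50.3522 = 275.5801.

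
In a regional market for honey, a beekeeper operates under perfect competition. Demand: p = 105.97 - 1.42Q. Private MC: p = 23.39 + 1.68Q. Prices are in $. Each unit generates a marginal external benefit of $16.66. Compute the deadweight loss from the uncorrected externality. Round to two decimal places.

DWL = $44.77

Market equilibrium (private): 23.39 + 1.68Q = 105.97 - 1.42Q → Q_m = 26.6387.
Social marginal cost = private MC − MEB = 6.73 + 1.68Q.
Set SMC = demand: 6.73 + 1.68Q = 105.97 - 1.42Q → Q* = 32.0129.
The welfare-loss triangle has base |Q_m − Q*| and height MEB(Q_m) (the vertical gap between SMC and demand is zero at Q* and MEB at Q_m).
DWL = ½ × 5.3742 × 16.6600 = 44.7671.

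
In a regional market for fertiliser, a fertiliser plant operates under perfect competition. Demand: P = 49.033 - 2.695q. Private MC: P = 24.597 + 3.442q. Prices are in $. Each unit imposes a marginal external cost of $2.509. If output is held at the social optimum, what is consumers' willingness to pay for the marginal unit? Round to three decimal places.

P = $39.404

Social marginal cost = private MC + MEC = 27.106 + 3.442q.
Set SMC = demand: 27.106 + 3.442q = 49.033 - 2.695q → q* = 3.5729.
Consumer price on the demand curve at q*: 49.033 − 2.695×3.5729 = 39.4040.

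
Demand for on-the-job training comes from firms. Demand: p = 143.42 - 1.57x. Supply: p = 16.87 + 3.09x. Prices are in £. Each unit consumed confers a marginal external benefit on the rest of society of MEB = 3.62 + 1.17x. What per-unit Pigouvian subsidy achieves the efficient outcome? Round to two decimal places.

subsidy = £47.26 per unit

Social marginal benefit = demand + MEB = 147.04 - 0.40x.
Set SMB = MC: 147.04 - 0.40x = 16.87 + 3.09x → x* = 37.2980.
The Pigouvian subsidy equals MEB at x*: 3.62 + 1.17×37.2980 = 47.2587.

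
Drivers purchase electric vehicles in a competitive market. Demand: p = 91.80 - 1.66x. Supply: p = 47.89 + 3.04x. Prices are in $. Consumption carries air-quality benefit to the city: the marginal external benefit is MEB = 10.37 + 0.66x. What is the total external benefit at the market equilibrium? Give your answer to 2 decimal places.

Market equilibrium (private): 47.89 + 3.04x = 91.80 - 1.66x → x_m = 9.3426.
Total external benefit = ∫₀^{x_m} (10.37 + 0.66x) dx = 10.37×9.3426 + ½×0.66×9.3426² = 125.6865.

$125.69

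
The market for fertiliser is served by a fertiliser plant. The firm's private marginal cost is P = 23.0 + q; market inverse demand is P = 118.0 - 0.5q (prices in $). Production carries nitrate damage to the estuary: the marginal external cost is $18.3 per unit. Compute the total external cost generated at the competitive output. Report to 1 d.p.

$1159.0

Market equilibrium (private): 23.0 + q = 118.0 - 0.5q → q_m = 63.3333.
Total external cost = MEC × q_m = 18.3 × 63.3333 = 1158.9994.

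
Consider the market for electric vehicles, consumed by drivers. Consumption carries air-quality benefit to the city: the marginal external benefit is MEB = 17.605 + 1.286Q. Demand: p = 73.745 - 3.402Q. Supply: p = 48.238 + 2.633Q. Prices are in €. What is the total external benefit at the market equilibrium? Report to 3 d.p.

Market equilibrium (private): 48.238 + 2.633Q = 73.745 - 3.402Q → Q_m = 4.2265.
Total external benefit = ∫₀^{Q_m} (17.605 + 1.286Q) dQ = 17.605×4.2265 + ½×1.286×4.2265² = 85.8936.

€85.894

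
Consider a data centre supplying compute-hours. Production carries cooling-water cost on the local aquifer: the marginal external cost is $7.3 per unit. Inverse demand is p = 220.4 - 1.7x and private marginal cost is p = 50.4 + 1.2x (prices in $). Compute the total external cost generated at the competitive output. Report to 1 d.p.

Market equilibrium (private): 50.4 + 1.2x = 220.4 - 1.7x → x_m = 58.6207.
Total external cost = MEC × x_m = 7.3 × 58.6207 = 427.9311.

$427.9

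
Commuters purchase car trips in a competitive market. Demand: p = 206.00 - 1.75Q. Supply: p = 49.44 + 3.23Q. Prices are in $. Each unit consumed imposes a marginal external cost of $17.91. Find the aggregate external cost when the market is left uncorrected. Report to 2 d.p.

$563.05

Market equilibrium (private): 49.44 + 3.23Q = 206.00 - 1.75Q → Q_m = 31.4378.
Total external cost = MEC × Q_m = 17.91 × 31.4378 = 563.0510.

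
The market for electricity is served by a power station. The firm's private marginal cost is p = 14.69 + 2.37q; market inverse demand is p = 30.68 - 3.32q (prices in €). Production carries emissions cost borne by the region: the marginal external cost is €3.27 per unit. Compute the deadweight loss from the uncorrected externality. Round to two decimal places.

Market equilibrium (private): 14.69 + 2.37q = 30.68 - 3.32q → q_m = 2.8102.
Social marginal cost = private MC + MEC = 17.96 + 2.37q.
Set SMC = demand: 17.96 + 2.37q = 30.68 - 3.32q → q* = 2.2355.
The loss is the area between SMC and demand from q* to q_m; with linear curves that's a triangle of height MEC(q_m).
DWL = ½ × 0.5747 × 3.2700 = 0.9396.

DWL = €0.94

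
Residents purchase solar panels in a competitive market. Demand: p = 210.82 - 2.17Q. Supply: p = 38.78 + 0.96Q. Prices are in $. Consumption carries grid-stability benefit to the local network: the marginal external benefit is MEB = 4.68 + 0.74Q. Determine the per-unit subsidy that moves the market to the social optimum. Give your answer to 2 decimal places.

Social marginal benefit = demand + MEB = 215.50 - 1.43Q.
Set SMB = MC: 215.50 - 1.43Q = 38.78 + 0.96Q → Q* = 73.9414.
The Pigouvian subsidy equals MEB at Q*: 4.68 + 0.74×73.9414 = 59.3966.

subsidy = $59.40 per unit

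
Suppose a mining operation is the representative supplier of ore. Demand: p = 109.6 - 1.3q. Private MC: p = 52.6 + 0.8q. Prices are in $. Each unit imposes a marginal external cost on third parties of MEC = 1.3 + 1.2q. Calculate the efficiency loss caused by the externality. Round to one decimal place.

DWL = $173.8

Market equilibrium (private): 52.6 + 0.8q = 109.6 - 1.3q → q_m = 27.1429.
Social marginal cost = private MC + MEC = 53.9 + 2.0q.
Set SMC = demand: 53.9 + 2.0q = 109.6 - 1.3q → q* = 16.8788.
The welfare-loss triangle has base |q_m − q*| and height MEC(q_m) (the vertical gap between SMC and demand is zero at q* and MEC at q_m).
DWL = ½ × 10.2641 × 33.8714 = 173.8297.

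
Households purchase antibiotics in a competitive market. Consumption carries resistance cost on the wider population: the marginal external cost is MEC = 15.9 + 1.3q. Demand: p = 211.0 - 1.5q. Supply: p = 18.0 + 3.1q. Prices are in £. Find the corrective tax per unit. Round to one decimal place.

tax = £54.9 per unit

Social marginal benefit = demand − MEC = 195.1 - 2.8q.
Set SMB = MC: 195.1 - 2.8q = 18.0 + 3.1q → q* = 30.0169.
The Pigouvian tax equals MEC at q*: 15.9 + 1.3×30.0169 = 54.9220.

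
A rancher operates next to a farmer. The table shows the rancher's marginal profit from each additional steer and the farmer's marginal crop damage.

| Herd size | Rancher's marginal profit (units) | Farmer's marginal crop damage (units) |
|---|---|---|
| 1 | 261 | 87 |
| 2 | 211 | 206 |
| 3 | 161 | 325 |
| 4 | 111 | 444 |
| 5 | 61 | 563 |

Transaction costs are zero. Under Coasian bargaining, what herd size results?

Bargaining reaches the level where marginal profit last exceeds marginal crop damage.
That holds through level 2 (211 ≥ 206) but not at 3 (161 < 325).

2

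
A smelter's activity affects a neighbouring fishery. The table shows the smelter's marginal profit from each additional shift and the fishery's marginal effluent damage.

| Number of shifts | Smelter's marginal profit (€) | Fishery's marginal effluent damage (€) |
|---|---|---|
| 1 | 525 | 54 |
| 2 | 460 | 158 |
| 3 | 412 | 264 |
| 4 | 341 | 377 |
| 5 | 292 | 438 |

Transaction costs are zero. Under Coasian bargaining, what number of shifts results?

3

Bargaining reaches the level where marginal profit last exceeds marginal effluent damage.
That holds through level 3 (412 ≥ 264) but not at 4 (341 < 377).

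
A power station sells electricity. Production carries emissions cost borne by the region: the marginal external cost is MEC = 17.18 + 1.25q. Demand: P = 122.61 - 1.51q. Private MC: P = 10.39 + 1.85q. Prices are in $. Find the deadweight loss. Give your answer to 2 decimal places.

DWL = $376.63

Market equilibrium (private): 10.39 + 1.85q = 122.61 - 1.51q → q_m = 33.3988.
Social marginal cost = private MC + MEC = 27.57 + 3.10q.
Set SMC = demand: 27.57 + 3.10q = 122.61 - 1.51q → q* = 20.6161.
Between q* and q_m the wedge SMC − demand runs linearly from 0 to MEC(q_m), so the loss is a triangle.
DWL = ½ × 12.7827 × 58.9285 = 376.6327.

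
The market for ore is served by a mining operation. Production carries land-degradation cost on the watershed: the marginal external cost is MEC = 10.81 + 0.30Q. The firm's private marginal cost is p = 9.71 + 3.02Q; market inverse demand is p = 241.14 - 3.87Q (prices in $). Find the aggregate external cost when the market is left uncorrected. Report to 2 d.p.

Market equilibrium (private): 9.71 + 3.02Q = 241.14 - 3.87Q → Q_m = 33.5893.
Total external cost = ∫₀^{Q_m} (10.81 + 0.30Q) dQ = 10.81×33.5893 + ½×0.30×33.5893² = 532.3365.

$532.34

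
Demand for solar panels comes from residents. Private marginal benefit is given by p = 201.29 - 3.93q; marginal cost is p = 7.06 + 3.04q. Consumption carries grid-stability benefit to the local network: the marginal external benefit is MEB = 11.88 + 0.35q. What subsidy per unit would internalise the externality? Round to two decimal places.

subsidy = 22.78 per unit

Social marginal benefit = demand + MEB = 213.17 - 3.58q.
Set SMB = MC: 213.17 - 3.58q = 7.06 + 3.04q → q* = 31.1344.
The Pigouvian subsidy equals MEB at q*: 11.88 + 0.35×31.1344 = 22.7770.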